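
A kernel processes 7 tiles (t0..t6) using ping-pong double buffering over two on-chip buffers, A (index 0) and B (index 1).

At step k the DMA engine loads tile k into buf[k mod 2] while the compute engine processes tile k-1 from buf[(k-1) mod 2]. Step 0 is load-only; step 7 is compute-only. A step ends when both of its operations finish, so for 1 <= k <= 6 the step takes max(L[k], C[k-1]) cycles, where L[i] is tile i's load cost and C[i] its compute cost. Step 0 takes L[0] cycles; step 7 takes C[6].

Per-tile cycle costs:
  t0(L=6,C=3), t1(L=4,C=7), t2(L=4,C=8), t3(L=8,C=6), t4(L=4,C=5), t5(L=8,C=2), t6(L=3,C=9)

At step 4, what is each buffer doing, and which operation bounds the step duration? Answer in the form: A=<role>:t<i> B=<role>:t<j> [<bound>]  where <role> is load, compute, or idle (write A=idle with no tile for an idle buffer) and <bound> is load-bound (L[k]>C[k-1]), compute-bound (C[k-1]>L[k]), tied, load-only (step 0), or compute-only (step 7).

  0. 6=6c; end=6; A:t0 B:-
  1. max(4,3)=4c; end=10; A:t0 B:t1
  2. max(4,7)=7c; end=17; A:t2 B:t1
  3. max(8,8)=8c; end=25; A:t2 B:t3
  4. max(4,6)=6c; end=31; A:t4 B:t3
  5. max(8,5)=8c; end=39; A:t4 B:t5
  6. max(3,2)=3c; end=42; A:t6 B:t5
  7. 9=9c; end=51; A:t6 B:t5

step 4: A=load:t4 B=compute:t3 [compute-bound]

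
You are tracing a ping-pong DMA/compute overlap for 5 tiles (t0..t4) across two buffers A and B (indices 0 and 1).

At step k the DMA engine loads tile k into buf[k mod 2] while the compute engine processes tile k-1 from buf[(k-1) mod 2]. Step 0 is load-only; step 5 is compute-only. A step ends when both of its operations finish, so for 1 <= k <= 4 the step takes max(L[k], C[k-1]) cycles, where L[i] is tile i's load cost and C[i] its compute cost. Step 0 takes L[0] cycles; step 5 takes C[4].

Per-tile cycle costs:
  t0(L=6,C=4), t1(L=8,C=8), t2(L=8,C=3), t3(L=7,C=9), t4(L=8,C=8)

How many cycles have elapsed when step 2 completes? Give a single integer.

end_cycle[2] = 22

  0. 6=6c; end=6; A:t0 B:-
  1. max(8,4)=8c; end=14; A:t0 B:t1
  2. max(8,8)=8c; end=22; A:t2 B:t1
  3. max(7,3)=7c; end=29; A:t2 B:t3
  4. max(8,9)=9c; end=38; A:t4 B:t3
  5. 8=8c; end=46; A:t4 B:t3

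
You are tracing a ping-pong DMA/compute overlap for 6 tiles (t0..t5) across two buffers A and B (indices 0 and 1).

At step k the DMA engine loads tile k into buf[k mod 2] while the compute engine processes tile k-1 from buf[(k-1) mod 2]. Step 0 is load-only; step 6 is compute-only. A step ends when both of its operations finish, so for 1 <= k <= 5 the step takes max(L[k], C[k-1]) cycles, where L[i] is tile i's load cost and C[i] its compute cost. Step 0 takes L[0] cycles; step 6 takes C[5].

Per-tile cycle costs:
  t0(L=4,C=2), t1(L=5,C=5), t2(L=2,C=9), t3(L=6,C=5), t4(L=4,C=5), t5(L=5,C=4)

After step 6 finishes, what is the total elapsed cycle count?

  0. 4=4c; end=4; A:t0 B:-
  1. max(5,2)=5c; end=9; A:t0 B:t1
  2. max(2,5)=5c; end=14; A:t2 B:t1
  3. max(6,9)=9c; end=23; A:t2 B:t3
  4. max(4,5)=5c; end=28; A:t4 B:t3
  5. max(5,5)=5c; end=33; A:t4 B:t5
  6. 4=4c; end=37; A:t4 B:t5

end_cycle[6] = 37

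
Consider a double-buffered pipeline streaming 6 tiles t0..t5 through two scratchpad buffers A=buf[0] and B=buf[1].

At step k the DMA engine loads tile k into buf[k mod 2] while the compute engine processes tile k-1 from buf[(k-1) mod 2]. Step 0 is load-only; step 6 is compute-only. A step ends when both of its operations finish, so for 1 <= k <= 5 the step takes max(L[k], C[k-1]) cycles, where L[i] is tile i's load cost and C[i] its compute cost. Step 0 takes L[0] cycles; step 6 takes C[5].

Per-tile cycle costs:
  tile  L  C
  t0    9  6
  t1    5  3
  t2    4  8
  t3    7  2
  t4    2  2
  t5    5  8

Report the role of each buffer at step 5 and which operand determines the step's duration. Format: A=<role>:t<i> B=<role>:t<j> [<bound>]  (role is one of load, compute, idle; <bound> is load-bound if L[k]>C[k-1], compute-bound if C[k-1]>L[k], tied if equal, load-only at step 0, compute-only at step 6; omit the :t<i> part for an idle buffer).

step 5: A=compute:t4 B=load:t5 [load-bound]

  0. 9=9c; end=9; A:t0 B:-
  1. max(5,6)=6c; end=15; A:t0 B:t1
  2. max(4,3)=4c; end=19; A:t2 B:t1
  3. max(7,8)=8c; end=27; A:t2 B:t3
  4. max(2,2)=2c; end=29; A:t4 B:t3
  5. max(5,2)=5c; end=34; A:t4 B:t5
  6. 8=8c; end=42; A:t4 B:t5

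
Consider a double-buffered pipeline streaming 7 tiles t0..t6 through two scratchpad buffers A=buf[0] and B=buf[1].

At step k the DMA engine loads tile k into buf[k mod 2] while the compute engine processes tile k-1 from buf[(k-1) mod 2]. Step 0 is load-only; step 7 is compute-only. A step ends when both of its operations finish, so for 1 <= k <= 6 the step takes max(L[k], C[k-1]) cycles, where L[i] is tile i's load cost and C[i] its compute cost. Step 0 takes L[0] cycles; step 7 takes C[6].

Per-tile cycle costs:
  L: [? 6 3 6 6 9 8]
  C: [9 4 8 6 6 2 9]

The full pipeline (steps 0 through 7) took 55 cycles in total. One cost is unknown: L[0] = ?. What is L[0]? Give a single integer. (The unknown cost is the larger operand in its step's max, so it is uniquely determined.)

step 0 | dur = L[0]=? = L[0]  (unknown; binding)
step 1 | dur = max(L[1]=6, C[0]=9) = 9
step 2 | dur = max(L[2]=3, C[1]=4) = 4
step 3 | dur = max(L[3]=6, C[2]=8) = 8
step 4 | dur = max(L[4]=6, C[3]=6) = 6
step 5 | dur = max(L[5]=9, C[4]=6) = 9
step 6 | dur = max(L[6]=8, C[5]=2) = 8
step 7 | dur = C[6]=9 = 9
sum of known step durations = 53
dur[0] = total - known = 55 - 53 = 2
L[0] is the binding max in step 0, so L[0] = dur[0] = 2

L[0] = 2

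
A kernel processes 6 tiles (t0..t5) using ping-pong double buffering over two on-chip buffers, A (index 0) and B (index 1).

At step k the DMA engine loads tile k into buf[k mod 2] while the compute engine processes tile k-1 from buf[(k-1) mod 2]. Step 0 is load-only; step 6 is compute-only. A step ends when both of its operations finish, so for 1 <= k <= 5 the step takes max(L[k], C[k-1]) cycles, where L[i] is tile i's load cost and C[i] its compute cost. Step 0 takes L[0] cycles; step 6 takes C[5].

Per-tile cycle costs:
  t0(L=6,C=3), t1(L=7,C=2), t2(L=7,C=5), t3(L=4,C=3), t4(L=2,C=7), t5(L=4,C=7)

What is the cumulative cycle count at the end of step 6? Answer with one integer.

step 0: L[0]=6 → dur=6, Σ=6 | A=load:t0 B=idle [load-only]
step 1: L[1]=7 C[0]=3 → dur=7, Σ=13 | A=compute:t0 B=load:t1 [load-bound]
step 2: L[2]=7 C[1]=2 → dur=7, Σ=20 | A=load:t2 B=compute:t1 [load-bound]
step 3: L[3]=4 C[2]=5 → dur=5, Σ=25 | A=compute:t2 B=load:t3 [compute-bound]
step 4: L[4]=2 C[3]=3 → dur=3, Σ=28 | A=load:t4 B=compute:t3 [compute-bound]
step 5: L[5]=4 C[4]=7 → dur=7, Σ=35 | A=compute:t4 B=load:t5 [compute-bound]
step 6: C[5]=7 → dur=7, Σ=42 | A=idle B=compute:t5 [compute-only]

end_cycle[6] = 42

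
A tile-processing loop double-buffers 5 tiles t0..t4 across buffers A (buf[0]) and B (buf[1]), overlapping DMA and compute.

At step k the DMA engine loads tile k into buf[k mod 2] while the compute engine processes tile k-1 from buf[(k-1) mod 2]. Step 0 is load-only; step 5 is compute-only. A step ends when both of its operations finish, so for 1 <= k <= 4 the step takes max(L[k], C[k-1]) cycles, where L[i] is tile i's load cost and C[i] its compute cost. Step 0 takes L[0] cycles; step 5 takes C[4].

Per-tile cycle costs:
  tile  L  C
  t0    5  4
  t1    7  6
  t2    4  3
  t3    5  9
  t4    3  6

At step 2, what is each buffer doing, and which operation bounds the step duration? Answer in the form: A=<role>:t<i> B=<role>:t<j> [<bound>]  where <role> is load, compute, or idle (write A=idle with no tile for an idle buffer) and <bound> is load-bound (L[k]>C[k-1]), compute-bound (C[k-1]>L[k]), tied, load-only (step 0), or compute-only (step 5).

step 2: A=load:t2 B=compute:t1 [compute-bound]

step 0: L[0]=5 → dur=5, Σ=5 | A=load:t0 B=idle [load-only]
step 1: L[1]=7 C[0]=4 → dur=7, Σ=12 | A=compute:t0 B=load:t1 [load-bound]
step 2: L[2]=4 C[1]=6 → dur=6, Σ=18 | A=load:t2 B=compute:t1 [compute-bound]
step 3: L[3]=5 C[2]=3 → dur=5, Σ=23 | A=compute:t2 B=load:t3 [load-bound]
step 4: L[4]=3 C[3]=9 → dur=9, Σ=32 | A=load:t4 B=compute:t3 [compute-bound]
step 5: C[4]=6 → dur=6, Σ=38 | A=compute:t4 B=idle [compute-only]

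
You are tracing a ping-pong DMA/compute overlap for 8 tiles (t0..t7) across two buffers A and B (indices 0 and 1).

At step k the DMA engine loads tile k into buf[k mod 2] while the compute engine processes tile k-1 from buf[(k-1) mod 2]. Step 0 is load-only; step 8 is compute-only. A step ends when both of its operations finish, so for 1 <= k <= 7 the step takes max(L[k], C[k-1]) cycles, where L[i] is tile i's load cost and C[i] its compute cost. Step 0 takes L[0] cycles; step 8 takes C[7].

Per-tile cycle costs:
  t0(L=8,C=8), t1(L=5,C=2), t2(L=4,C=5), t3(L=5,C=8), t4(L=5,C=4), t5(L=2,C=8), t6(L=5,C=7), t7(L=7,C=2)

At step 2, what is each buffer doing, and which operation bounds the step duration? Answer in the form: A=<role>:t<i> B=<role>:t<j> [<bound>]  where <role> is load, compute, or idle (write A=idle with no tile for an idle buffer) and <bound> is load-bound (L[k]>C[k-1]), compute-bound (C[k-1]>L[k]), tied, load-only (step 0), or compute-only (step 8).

step 2: A=load:t2 B=compute:t1 [load-bound]

[0] DMA t0→A (8c) ∥ CU idle ⇒ 8c, clock 8
[1] DMA t1→B (5c) ∥ CU A:t0 (8c) ⇒ 8c, clock 16
[2] DMA t2→A (4c) ∥ CU B:t1 (2c) ⇒ 4c, clock 20
[3] DMA t3→B (5c) ∥ CU A:t2 (5c) ⇒ 5c, clock 25
[4] DMA t4→A (5c) ∥ CU B:t3 (8c) ⇒ 8c, clock 33
[5] DMA t5→B (2c) ∥ CU A:t4 (4c) ⇒ 4c, clock 37
[6] DMA t6→A (5c) ∥ CU B:t5 (8c) ⇒ 8c, clock 45
[7] DMA t7→B (7c) ∥ CU A:t6 (7c) ⇒ 7c, clock 52
[8] DMA idle ∥ CU B:t7 (2c) ⇒ 2c, clock 54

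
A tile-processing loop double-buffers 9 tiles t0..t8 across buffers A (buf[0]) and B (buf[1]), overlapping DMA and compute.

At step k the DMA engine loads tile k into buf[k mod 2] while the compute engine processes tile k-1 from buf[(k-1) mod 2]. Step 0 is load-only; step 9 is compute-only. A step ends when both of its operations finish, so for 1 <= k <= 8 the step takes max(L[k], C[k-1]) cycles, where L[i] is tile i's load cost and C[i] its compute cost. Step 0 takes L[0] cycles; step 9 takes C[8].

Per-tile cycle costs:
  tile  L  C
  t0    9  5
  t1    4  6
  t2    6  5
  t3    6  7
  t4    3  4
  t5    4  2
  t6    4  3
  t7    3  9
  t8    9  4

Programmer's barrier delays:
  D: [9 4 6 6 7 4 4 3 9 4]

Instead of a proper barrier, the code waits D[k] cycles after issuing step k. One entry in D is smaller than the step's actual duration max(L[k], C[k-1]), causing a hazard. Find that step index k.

hazard at step 1

step 0: need L[0]=9 = 9; D[0]=9 ok
step 1: need max(L[1]=4,C[0]=5) = 5; D[1]=4 SHORT
step 2: need max(L[2]=6,C[1]=6) = 6; D[2]=6 ok
step 3: need max(L[3]=6,C[2]=5) = 6; D[3]=6 ok
step 4: need max(L[4]=3,C[3]=7) = 7; D[4]=7 ok
step 5: need max(L[5]=4,C[4]=4) = 4; D[5]=4 ok
step 6: need max(L[6]=4,C[5]=2) = 4; D[6]=4 ok
step 7: need max(L[7]=3,C[6]=3) = 3; D[7]=3 ok
step 8: need max(L[8]=9,C[7]=9) = 9; D[8]=9 ok
step 9: need C[8]=4 = 4; D[9]=4 ok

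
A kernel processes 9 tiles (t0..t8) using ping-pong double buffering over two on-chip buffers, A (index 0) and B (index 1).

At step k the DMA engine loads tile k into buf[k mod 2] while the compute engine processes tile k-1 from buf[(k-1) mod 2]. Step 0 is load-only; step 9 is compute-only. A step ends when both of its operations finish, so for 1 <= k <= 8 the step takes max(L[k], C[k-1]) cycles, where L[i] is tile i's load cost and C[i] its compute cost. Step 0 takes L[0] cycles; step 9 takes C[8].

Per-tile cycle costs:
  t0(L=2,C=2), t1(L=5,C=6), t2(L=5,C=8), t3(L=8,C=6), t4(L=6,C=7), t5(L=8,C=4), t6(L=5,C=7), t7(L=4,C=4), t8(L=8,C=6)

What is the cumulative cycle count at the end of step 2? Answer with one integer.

step 0: L[0]=2 → dur=2, Σ=2 | A=load:t0 B=idle [load-only]
step 1: L[1]=5 C[0]=2 → dur=5, Σ=7 | A=compute:t0 B=load:t1 [load-bound]
step 2: L[2]=5 C[1]=6 → dur=6, Σ=13 | A=load:t2 B=compute:t1 [compute-bound]
step 3: L[3]=8 C[2]=8 → dur=8, Σ=21 | A=compute:t2 B=load:t3 [tied]
step 4: L[4]=6 C[3]=6 → dur=6, Σ=27 | A=load:t4 B=compute:t3 [tied]
step 5: L[5]=8 C[4]=7 → dur=8, Σ=35 | A=compute:t4 B=load:t5 [load-bound]
step 6: L[6]=5 C[5]=4 → dur=5, Σ=40 | A=load:t6 B=compute:t5 [load-bound]
step 7: L[7]=4 C[6]=7 → dur=7, Σ=47 | A=compute:t6 B=load:t7 [compute-bound]
step 8: L[8]=8 C[7]=4 → dur=8, Σ=55 | A=load:t8 B=compute:t7 [load-bound]
step 9: C[8]=6 → dur=6, Σ=61 | A=compute:t8 B=idle [compute-only]

end_cycle[2] = 13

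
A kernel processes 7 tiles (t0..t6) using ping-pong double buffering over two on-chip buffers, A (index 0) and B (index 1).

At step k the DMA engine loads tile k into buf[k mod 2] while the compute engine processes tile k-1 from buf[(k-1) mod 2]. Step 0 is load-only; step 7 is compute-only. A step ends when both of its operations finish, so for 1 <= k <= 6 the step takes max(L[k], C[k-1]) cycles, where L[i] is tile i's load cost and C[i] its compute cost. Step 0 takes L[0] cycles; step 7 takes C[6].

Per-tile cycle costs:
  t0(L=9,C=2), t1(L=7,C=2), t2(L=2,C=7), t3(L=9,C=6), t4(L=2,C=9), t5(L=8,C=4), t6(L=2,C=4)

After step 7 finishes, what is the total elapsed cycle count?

end_cycle[7] = 50

  0. 9=9c; end=9; A:t0 B:-
  1. max(7,2)=7c; end=16; A:t0 B:t1
  2. max(2,2)=2c; end=18; A:t2 B:t1
  3. max(9,7)=9c; end=27; A:t2 B:t3
  4. max(2,6)=6c; end=33; A:t4 B:t3
  5. max(8,9)=9c; end=42; A:t4 B:t5
  6. max(2,4)=4c; end=46; A:t6 B:t5
  7. 4=4c; end=50; A:t6 B:t5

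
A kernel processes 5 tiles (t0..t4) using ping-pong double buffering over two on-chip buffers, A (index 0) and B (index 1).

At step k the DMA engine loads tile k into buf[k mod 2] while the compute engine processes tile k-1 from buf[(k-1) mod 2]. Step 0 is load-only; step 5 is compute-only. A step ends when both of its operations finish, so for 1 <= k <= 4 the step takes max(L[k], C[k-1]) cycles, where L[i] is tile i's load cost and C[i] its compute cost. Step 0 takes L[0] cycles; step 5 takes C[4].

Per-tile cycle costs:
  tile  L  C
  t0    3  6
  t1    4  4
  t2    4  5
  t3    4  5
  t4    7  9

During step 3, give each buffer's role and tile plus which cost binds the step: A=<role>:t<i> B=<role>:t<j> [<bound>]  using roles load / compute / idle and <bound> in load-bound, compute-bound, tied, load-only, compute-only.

step 0: L[0]=3 → dur=3, Σ=3 | A=load:t0 B=idle [load-only]
step 1: L[1]=4 C[0]=6 → dur=6, Σ=9 | A=compute:t0 B=load:t1 [compute-bound]
step 2: L[2]=4 C[1]=4 → dur=4, Σ=13 | A=load:t2 B=compute:t1 [tied]
step 3: L[3]=4 C[2]=5 → dur=5, Σ=18 | A=compute:t2 B=load:t3 [compute-bound]
step 4: L[4]=7 C[3]=5 → dur=7, Σ=25 | A=load:t4 B=compute:t3 [load-bound]
step 5: C[4]=9 → dur=9, Σ=34 | A=compute:t4 B=idle [compute-only]

step 3: A=compute:t2 B=load:t3 [compute-bound]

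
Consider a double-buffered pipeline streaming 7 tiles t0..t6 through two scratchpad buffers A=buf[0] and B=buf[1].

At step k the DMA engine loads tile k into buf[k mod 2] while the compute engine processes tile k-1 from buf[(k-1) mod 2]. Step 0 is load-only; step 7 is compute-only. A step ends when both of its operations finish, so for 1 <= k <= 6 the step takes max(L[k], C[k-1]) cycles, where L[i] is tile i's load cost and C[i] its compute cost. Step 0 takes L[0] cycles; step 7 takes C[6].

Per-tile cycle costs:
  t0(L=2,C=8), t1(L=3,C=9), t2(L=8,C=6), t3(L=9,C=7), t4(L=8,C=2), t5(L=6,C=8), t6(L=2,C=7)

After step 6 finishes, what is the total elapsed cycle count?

end_cycle[6] = 50

step 0: L[0]=2 → dur=2, Σ=2 | A=load:t0 B=idle [load-only]
step 1: L[1]=3 C[0]=8 → dur=8, Σ=10 | A=compute:t0 B=load:t1 [compute-bound]
step 2: L[2]=8 C[1]=9 → dur=9, Σ=19 | A=load:t2 B=compute:t1 [compute-bound]
step 3: L[3]=9 C[2]=6 → dur=9, Σ=28 | A=compute:t2 B=load:t3 [load-bound]
step 4: L[4]=8 C[3]=7 → dur=8, Σ=36 | A=load:t4 B=compute:t3 [load-bound]
step 5: L[5]=6 C[4]=2 → dur=6, Σ=42 | A=compute:t4 B=load:t5 [load-bound]
step 6: L[6]=2 C[5]=8 → dur=8, Σ=50 | A=load:t6 B=compute:t5 [compute-bound]
step 7: C[6]=7 → dur=7, Σ=57 | A=compute:t6 B=idle [compute-only]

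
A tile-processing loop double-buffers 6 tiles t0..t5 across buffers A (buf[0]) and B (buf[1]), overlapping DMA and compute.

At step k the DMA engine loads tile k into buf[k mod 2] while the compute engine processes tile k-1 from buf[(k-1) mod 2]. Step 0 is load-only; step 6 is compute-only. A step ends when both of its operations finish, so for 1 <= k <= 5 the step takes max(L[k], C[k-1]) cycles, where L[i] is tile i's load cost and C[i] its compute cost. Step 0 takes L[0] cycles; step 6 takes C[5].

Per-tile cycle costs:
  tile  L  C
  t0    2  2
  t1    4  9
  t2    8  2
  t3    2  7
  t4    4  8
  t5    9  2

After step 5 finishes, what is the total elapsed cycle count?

step 0: L[0]=2 → dur=2, Σ=2 | A=load:t0 B=idle [load-only]
step 1: L[1]=4 C[0]=2 → dur=4, Σ=6 | A=compute:t0 B=load:t1 [load-bound]
step 2: L[2]=8 C[1]=9 → dur=9, Σ=15 | A=load:t2 B=compute:t1 [compute-bound]
step 3: L[3]=2 C[2]=2 → dur=2, Σ=17 | A=compute:t2 B=load:t3 [tied]
step 4: L[4]=4 C[3]=7 → dur=7, Σ=24 | A=load:t4 B=compute:t3 [compute-bound]
step 5: L[5]=9 C[4]=8 → dur=9, Σ=33 | A=compute:t4 B=load:t5 [load-bound]
step 6: C[5]=2 → dur=2, Σ=35 | A=idle B=compute:t5 [compute-only]

end_cycle[5] = 33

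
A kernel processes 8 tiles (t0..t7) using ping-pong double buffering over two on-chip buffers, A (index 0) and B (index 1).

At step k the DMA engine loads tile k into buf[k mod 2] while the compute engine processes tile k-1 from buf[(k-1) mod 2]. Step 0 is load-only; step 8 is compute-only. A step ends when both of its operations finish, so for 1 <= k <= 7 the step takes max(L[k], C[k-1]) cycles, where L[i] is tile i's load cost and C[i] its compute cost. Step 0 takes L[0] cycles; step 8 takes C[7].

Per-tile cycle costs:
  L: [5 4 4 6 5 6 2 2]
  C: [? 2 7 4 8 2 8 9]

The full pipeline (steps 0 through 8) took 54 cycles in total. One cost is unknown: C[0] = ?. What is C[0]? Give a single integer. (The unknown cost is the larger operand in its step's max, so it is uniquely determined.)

step 0 | dur = L[0]=5 = 5
step 1 | dur = max(L[1]=4, C[0]=?) = C[0]  (unknown; binding)
step 2 | dur = max(L[2]=4, C[1]=2) = 4
step 3 | dur = max(L[3]=6, C[2]=7) = 7
step 4 | dur = max(L[4]=5, C[3]=4) = 5
step 5 | dur = max(L[5]=6, C[4]=8) = 8
step 6 | dur = max(L[6]=2, C[5]=2) = 2
step 7 | dur = max(L[7]=2, C[6]=8) = 8
step 8 | dur = C[7]=9 = 9
sum of known step durations = 48
dur[1] = total - known = 54 - 48 = 6
C[0] is the binding max in step 1, so C[0] = dur[1] = 6

C[0] = 6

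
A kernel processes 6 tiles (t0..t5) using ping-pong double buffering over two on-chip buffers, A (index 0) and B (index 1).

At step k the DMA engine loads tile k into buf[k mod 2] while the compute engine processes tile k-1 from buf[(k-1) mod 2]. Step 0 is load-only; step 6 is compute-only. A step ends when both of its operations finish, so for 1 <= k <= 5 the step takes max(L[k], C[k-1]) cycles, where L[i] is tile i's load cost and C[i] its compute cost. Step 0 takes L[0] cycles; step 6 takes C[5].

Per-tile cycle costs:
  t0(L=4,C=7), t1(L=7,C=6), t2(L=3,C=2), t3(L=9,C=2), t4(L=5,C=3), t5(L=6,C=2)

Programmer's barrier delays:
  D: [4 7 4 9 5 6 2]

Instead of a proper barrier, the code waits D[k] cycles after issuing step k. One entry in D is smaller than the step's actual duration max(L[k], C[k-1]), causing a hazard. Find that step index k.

[0] required=L[0]=4=4 vs D=4 ok
[1] required=max(L[1]=7,C[0]=7)=7 vs D=7 ok
[2] required=max(L[2]=3,C[1]=6)=6 vs D=4 SHORT
[3] required=max(L[3]=9,C[2]=2)=9 vs D=9 ok
[4] required=max(L[4]=5,C[3]=2)=5 vs D=5 ok
[5] required=max(L[5]=6,C[4]=3)=6 vs D=6 ok
[6] required=C[5]=2=2 vs D=2 ok

hazard at step 2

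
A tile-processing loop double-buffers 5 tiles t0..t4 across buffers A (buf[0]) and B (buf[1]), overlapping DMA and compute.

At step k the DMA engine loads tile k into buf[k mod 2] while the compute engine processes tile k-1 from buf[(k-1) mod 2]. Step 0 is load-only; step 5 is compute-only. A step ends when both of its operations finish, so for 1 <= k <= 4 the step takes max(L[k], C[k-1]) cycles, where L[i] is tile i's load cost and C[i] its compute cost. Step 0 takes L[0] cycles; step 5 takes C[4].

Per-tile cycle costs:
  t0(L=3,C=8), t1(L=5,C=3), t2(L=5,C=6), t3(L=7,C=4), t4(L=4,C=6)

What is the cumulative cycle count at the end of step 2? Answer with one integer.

end_cycle[2] = 16

k=0 load=t0/3c comp=- wait=3 total=3
k=1 load=t1/5c comp=t0/8c wait=8 total=11
k=2 load=t2/5c comp=t1/3c wait=5 total=16
k=3 load=t3/7c comp=t2/6c wait=7 total=23
k=4 load=t4/4c comp=t3/4c wait=4 total=27
k=5 load=- comp=t4/6c wait=6 total=33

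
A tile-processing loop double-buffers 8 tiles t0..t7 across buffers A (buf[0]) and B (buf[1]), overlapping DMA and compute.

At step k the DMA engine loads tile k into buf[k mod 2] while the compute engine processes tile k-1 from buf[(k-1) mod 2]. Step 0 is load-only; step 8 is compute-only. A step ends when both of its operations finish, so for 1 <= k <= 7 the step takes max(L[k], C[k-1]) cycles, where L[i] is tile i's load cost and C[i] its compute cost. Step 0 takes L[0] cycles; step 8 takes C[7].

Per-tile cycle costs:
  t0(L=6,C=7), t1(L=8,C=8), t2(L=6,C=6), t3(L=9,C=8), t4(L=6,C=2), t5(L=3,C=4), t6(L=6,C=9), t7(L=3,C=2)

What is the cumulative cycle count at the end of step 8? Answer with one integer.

k=0 load=t0/6c comp=- wait=6 total=6
k=1 load=t1/8c comp=t0/7c wait=8 total=14
k=2 load=t2/6c comp=t1/8c wait=8 total=22
k=3 load=t3/9c comp=t2/6c wait=9 total=31
k=4 load=t4/6c comp=t3/8c wait=8 total=39
k=5 load=t5/3c comp=t4/2c wait=3 total=42
k=6 load=t6/6c comp=t5/4c wait=6 total=48
k=7 load=t7/3c comp=t6/9c wait=9 total=57
k=8 load=- comp=t7/2c wait=2 total=59

end_cycle[8] = 59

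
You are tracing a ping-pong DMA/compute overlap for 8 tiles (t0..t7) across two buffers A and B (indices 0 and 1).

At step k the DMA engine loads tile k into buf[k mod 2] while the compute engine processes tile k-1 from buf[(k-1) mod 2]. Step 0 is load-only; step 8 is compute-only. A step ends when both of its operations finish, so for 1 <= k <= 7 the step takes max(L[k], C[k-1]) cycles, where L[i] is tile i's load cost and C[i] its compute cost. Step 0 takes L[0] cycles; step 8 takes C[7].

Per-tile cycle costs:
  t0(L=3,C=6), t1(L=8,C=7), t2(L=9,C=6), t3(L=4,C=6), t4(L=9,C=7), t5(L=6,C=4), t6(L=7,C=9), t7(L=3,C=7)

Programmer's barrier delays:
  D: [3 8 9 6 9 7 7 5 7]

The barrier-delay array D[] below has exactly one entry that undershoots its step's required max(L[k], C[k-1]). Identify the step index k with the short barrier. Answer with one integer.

step 0: need L[0]=3 = 3; D[0]=3 ok
step 1: need max(L[1]=8,C[0]=6) = 8; D[1]=8 ok
step 2: need max(L[2]=9,C[1]=7) = 9; D[2]=9 ok
step 3: need max(L[3]=4,C[2]=6) = 6; D[3]=6 ok
step 4: need max(L[4]=9,C[3]=6) = 9; D[4]=9 ok
step 5: need max(L[5]=6,C[4]=7) = 7; D[5]=7 ok
step 6: need max(L[6]=7,C[5]=4) = 7; D[6]=7 ok
step 7: need max(L[7]=3,C[6]=9) = 9; D[7]=5 SHORT
step 8: need C[7]=7 = 7; D[8]=7 ok

hazard at step 7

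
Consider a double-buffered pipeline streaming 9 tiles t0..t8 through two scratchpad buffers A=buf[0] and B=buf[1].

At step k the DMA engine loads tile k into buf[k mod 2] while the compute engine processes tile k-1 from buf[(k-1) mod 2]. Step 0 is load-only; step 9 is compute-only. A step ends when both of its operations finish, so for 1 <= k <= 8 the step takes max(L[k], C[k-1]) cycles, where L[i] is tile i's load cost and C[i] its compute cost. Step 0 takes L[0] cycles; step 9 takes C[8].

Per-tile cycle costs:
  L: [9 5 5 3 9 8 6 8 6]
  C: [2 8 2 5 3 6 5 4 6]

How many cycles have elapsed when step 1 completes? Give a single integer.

end_cycle[1] = 14

  0. 9=9c; end=9; A:t0 B:-
  1. max(5,2)=5c; end=14; A:t0 B:t1
  2. max(5,8)=8c; end=22; A:t2 B:t1
  3. max(3,2)=3c; end=25; A:t2 B:t3
  4. max(9,5)=9c; end=34; A:t4 B:t3
  5. max(8,3)=8c; end=42; A:t4 B:t5
  6. max(6,6)=6c; end=48; A:t6 B:t5
  7. max(8,5)=8c; end=56; A:t6 B:t7
  8. max(6,4)=6c; end=62; A:t8 B:t7
  9. 6=6c; end=68; A:t8 B:t7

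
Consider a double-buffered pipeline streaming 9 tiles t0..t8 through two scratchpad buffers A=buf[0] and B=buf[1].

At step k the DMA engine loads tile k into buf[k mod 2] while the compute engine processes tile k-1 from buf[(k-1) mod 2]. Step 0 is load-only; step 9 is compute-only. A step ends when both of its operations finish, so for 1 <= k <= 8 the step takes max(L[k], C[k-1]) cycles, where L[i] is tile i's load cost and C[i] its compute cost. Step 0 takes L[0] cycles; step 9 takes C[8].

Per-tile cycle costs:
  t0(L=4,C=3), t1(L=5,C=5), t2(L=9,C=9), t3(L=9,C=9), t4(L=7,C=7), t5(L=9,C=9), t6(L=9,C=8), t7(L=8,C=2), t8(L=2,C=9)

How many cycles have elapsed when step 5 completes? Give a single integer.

k=0 load=t0/4c comp=- wait=4 total=4
k=1 load=t1/5c comp=t0/3c wait=5 total=9
k=2 load=t2/9c comp=t1/5c wait=9 total=18
k=3 load=t3/9c comp=t2/9c wait=9 total=27
k=4 load=t4/7c comp=t3/9c wait=9 total=36
k=5 load=t5/9c comp=t4/7c wait=9 total=45
k=6 load=t6/9c comp=t5/9c wait=9 total=54
k=7 load=t7/8c comp=t6/8c wait=8 total=62
k=8 load=t8/2c comp=t7/2c wait=2 total=64
k=9 load=- comp=t8/9c wait=9 total=73

end_cycle[5] = 45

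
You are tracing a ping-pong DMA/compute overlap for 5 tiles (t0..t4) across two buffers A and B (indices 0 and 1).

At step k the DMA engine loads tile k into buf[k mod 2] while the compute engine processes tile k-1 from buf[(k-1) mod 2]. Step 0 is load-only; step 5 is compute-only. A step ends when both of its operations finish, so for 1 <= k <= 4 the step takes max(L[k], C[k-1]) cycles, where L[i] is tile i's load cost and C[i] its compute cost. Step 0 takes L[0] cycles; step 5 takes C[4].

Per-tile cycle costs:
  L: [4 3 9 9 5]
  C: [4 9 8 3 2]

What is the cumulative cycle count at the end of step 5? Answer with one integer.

step 0: L[0]=4 → dur=4, Σ=4 | A=load:t0 B=idle [load-only]
step 1: L[1]=3 C[0]=4 → dur=4, Σ=8 | A=compute:t0 B=load:t1 [compute-bound]
step 2: L[2]=9 C[1]=9 → dur=9, Σ=17 | A=load:t2 B=compute:t1 [tied]
step 3: L[3]=9 C[2]=8 → dur=9, Σ=26 | A=compute:t2 B=load:t3 [load-bound]
step 4: L[4]=5 C[3]=3 → dur=5, Σ=31 | A=load:t4 B=compute:t3 [load-bound]
step 5: C[4]=2 → dur=2, Σ=33 | A=compute:t4 B=idle [compute-only]

end_cycle[5] = 33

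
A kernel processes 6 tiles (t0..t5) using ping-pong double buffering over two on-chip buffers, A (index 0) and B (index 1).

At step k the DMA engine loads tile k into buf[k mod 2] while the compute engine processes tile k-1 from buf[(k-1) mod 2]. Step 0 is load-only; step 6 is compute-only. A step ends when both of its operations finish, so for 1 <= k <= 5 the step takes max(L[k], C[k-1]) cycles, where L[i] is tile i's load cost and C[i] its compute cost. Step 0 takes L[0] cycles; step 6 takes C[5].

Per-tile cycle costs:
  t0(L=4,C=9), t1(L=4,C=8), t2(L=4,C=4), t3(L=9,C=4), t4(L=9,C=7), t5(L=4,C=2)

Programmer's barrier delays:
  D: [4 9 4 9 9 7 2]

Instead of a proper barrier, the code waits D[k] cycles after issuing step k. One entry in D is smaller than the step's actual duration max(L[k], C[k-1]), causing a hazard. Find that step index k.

hazard at step 2

[0] required=L[0]=4=4 vs D=4 ok
[1] required=max(L[1]=4,C[0]=9)=9 vs D=9 ok
[2] required=max(L[2]=4,C[1]=8)=8 vs D=4 SHORT
[3] required=max(L[3]=9,C[2]=4)=9 vs D=9 ok
[4] required=max(L[4]=9,C[3]=4)=9 vs D=9 ok
[5] required=max(L[5]=4,C[4]=7)=7 vs D=7 ok
[6] required=C[5]=2=2 vs D=2 ok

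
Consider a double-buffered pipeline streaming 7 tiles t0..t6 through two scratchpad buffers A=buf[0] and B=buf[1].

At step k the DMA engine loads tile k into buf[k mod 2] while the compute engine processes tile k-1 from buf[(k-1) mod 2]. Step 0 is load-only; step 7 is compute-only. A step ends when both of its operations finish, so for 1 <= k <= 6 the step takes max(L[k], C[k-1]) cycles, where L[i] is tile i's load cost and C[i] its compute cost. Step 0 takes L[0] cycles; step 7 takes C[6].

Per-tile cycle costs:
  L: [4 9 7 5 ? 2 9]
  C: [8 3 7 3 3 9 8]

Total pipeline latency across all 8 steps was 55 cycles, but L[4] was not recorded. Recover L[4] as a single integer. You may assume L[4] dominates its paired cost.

L[4] = 8

step 0 = dur = L[0]=4 = 4
step 1 = dur = max(L[1]=9, C[0]=8) = 9
step 2 = dur = max(L[2]=7, C[1]=3) = 7
step 3 = dur = max(L[3]=5, C[2]=7) = 7
step 4 = dur = max(L[4]=?, C[3]=3) = L[4]  (unknown; binding)
step 5 = dur = max(L[5]=2, C[4]=3) = 3
step 6 = dur = max(L[6]=9, C[5]=9) = 9
step 7 = dur = C[6]=8 = 8
sum of known step durations = 47
dur[4] = total - known = 55 - 47 = 8
L[4] is the binding max in step 4, so L[4] = dur[4] = 8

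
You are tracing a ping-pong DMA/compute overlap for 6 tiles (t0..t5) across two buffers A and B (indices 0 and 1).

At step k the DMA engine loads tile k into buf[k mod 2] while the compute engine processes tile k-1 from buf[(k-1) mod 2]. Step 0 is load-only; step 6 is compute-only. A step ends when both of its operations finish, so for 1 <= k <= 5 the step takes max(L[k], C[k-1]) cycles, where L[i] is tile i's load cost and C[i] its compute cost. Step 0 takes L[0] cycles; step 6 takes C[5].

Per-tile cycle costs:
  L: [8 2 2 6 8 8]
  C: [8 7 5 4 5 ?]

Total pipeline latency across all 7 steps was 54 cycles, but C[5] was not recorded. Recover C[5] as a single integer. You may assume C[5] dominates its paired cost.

step 0 = dur = L[0]=8 = 8
step 1 = dur = max(L[1]=2, C[0]=8) = 8
step 2 = dur = max(L[2]=2, C[1]=7) = 7
step 3 = dur = max(L[3]=6, C[2]=5) = 6
step 4 = dur = max(L[4]=8, C[3]=4) = 8
step 5 = dur = max(L[5]=8, C[4]=5) = 8
step 6 = dur = C[5]=? = C[5]  (unknown; binding)
sum of known step durations = 45
dur[6] = total - known = 54 - 45 = 9
C[5] is the binding max in step 6, so C[5] = dur[6] = 9

C[5] = 9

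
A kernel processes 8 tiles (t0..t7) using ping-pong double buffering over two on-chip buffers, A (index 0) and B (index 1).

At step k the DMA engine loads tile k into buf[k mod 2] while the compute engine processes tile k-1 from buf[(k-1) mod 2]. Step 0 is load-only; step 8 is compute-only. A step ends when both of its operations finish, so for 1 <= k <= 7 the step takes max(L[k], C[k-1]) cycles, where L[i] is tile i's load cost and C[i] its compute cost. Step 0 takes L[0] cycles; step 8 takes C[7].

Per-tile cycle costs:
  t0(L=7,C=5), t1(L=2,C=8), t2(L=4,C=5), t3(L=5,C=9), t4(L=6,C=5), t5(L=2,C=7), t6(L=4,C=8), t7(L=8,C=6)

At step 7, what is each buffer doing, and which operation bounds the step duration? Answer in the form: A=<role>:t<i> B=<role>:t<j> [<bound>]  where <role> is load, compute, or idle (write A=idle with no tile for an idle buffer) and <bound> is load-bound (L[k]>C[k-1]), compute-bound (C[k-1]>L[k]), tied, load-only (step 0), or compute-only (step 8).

k=0 load=t0/7c comp=- wait=7 total=7
k=1 load=t1/2c comp=t0/5c wait=5 total=12
k=2 load=t2/4c comp=t1/8c wait=8 total=20
k=3 load=t3/5c comp=t2/5c wait=5 total=25
k=4 load=t4/6c comp=t3/9c wait=9 total=34
k=5 load=t5/2c comp=t4/5c wait=5 total=39
k=6 load=t6/4c comp=t5/7c wait=7 total=46
k=7 load=t7/8c comp=t6/8c wait=8 total=54
k=8 load=- comp=t7/6c wait=6 total=60

step 7: A=compute:t6 B=load:t7 [tied]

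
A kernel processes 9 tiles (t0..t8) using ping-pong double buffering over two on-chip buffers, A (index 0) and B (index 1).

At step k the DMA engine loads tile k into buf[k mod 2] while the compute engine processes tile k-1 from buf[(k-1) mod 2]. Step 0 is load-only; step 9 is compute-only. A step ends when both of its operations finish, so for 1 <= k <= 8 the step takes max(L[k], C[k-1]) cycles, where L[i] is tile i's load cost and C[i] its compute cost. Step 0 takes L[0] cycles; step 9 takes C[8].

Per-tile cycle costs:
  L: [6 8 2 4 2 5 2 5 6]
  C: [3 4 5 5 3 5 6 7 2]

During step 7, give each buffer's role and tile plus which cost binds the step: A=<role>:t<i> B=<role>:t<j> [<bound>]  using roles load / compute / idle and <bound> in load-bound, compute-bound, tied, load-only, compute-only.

  0. 6=6c; end=6; A:t0 B:-
  1. max(8,3)=8c; end=14; A:t0 B:t1
  2. max(2,4)=4c; end=18; A:t2 B:t1
  3. max(4,5)=5c; end=23; A:t2 B:t3
  4. max(2,5)=5c; end=28; A:t4 B:t3
  5. max(5,3)=5c; end=33; A:t4 B:t5
  6. max(2,5)=5c; end=38; A:t6 B:t5
  7. max(5,6)=6c; end=44; A:t6 B:t7
  8. max(6,7)=7c; end=51; A:t8 B:t7
  9. 2=2c; end=53; A:t8 B:t7

step 7: A=compute:t6 B=load:t7 [compute-bound]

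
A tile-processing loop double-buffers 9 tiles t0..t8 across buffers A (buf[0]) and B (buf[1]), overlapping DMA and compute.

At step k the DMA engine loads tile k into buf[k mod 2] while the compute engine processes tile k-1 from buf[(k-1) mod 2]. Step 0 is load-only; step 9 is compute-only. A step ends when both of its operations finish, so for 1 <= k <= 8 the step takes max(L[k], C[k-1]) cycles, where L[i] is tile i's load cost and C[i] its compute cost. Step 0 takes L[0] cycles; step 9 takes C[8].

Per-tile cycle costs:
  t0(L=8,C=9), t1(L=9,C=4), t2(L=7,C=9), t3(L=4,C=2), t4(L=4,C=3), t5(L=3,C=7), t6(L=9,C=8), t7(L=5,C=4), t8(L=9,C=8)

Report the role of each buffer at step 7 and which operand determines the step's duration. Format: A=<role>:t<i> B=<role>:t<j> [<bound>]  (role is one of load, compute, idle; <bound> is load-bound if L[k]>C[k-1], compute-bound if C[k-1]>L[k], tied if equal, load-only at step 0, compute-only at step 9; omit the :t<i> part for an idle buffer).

step 7: A=compute:t6 B=load:t7 [compute-bound]

step 0: L[0]=8 → dur=8, Σ=8 | A=load:t0 B=idle [load-only]
step 1: L[1]=9 C[0]=9 → dur=9, Σ=17 | A=compute:t0 B=load:t1 [tied]
step 2: L[2]=7 C[1]=4 → dur=7, Σ=24 | A=load:t2 B=compute:t1 [load-bound]
step 3: L[3]=4 C[2]=9 → dur=9, Σ=33 | A=compute:t2 B=load:t3 [compute-bound]
step 4: L[4]=4 C[3]=2 → dur=4, Σ=37 | A=load:t4 B=compute:t3 [load-bound]
step 5: L[5]=3 C[4]=3 → dur=3, Σ=40 | A=compute:t4 B=load:t5 [tied]
step 6: L[6]=9 C[5]=7 → dur=9, Σ=49 | A=load:t6 B=compute:t5 [load-bound]
step 7: L[7]=5 C[6]=8 → dur=8, Σ=57 | A=compute:t6 B=load:t7 [compute-bound]
step 8: L[8]=9 C[7]=4 → dur=9, Σ=66 | A=load:t8 B=compute:t7 [load-bound]
step 9: C[8]=8 → dur=8, Σ=74 | A=compute:t8 B=idle [compute-only]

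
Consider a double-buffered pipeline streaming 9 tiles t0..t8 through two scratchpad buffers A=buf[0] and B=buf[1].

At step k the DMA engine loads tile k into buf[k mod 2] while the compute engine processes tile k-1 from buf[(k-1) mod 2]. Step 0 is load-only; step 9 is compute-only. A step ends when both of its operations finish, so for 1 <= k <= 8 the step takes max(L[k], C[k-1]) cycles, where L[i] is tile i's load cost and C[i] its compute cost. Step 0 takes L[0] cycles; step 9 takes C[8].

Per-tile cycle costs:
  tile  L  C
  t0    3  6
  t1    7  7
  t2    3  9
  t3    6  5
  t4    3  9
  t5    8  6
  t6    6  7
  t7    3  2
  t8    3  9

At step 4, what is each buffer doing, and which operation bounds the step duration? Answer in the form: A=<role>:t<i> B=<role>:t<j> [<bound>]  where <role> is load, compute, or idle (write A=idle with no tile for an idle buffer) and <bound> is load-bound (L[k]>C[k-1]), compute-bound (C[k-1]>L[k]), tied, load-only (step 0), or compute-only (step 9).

k=0 load=t0/3c comp=- wait=3 total=3
k=1 load=t1/7c comp=t0/6c wait=7 total=10
k=2 load=t2/3c comp=t1/7c wait=7 total=17
k=3 load=t3/6c comp=t2/9c wait=9 total=26
k=4 load=t4/3c comp=t3/5c wait=5 total=31
k=5 load=t5/8c comp=t4/9c wait=9 total=40
k=6 load=t6/6c comp=t5/6c wait=6 total=46
k=7 load=t7/3c comp=t6/7c wait=7 total=53
k=8 load=t8/3c comp=t7/2c wait=3 total=56
k=9 load=- comp=t8/9c wait=9 total=65

step 4: A=load:t4 B=compute:t3 [compute-bound]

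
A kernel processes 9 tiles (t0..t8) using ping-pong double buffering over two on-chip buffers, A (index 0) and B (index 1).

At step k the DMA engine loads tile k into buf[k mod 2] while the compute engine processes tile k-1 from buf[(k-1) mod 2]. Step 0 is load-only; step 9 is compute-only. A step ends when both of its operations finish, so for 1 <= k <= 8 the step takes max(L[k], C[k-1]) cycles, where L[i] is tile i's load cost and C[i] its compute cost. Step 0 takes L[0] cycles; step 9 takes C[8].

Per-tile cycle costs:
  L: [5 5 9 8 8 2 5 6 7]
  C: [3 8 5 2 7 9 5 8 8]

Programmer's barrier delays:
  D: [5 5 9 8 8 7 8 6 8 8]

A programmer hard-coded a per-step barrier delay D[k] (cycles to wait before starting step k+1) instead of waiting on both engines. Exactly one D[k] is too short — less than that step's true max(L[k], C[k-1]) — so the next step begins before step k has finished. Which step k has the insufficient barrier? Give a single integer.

hazard at step 6

[0] required=L[0]=5=5 vs D=5 ok
[1] required=max(L[1]=5,C[0]=3)=5 vs D=5 ok
[2] required=max(L[2]=9,C[1]=8)=9 vs D=9 ok
[3] required=max(L[3]=8,C[2]=5)=8 vs D=8 ok
[4] required=max(L[4]=8,C[3]=2)=8 vs D=8 ok
[5] required=max(L[5]=2,C[4]=7)=7 vs D=7 ok
[6] required=max(L[6]=5,C[5]=9)=9 vs D=8 SHORT
[7] required=max(L[7]=6,C[6]=5)=6 vs D=6 ok
[8] required=max(L[8]=7,C[7]=8)=8 vs D=8 ok
[9] required=C[8]=8=8 vs D=8 ok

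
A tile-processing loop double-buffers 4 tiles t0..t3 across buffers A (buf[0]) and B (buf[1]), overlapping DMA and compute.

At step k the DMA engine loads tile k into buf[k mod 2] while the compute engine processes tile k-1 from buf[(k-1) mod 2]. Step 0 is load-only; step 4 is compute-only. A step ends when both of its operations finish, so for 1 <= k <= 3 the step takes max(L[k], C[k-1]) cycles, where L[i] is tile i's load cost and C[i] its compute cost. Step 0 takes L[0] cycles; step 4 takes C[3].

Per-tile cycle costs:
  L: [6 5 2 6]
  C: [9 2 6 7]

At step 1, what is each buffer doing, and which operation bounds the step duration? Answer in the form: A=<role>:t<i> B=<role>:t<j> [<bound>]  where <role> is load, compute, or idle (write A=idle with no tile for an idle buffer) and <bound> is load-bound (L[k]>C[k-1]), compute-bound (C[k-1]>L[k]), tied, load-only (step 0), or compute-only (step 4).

k=0 load=t0/6c comp=- wait=6 total=6
k=1 load=t1/5c comp=t0/9c wait=9 total=15
k=2 load=t2/2c comp=t1/2c wait=2 total=17
k=3 load=t3/6c comp=t2/6c wait=6 total=23
k=4 load=- comp=t3/7c wait=7 total=30

step 1: A=compute:t0 B=load:t1 [compute-bound]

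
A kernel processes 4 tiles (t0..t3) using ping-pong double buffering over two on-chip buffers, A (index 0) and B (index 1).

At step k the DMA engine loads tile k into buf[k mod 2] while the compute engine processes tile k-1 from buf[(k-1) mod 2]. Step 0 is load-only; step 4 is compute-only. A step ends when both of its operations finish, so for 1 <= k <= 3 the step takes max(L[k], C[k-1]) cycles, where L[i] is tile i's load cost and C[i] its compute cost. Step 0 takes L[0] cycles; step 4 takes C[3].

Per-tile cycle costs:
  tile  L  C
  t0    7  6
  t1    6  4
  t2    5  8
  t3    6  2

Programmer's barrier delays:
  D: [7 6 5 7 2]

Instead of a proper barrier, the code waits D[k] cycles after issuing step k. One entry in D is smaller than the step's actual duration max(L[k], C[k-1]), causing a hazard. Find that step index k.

hazard at step 3

[0] required=L[0]=7=7 vs D=7 ok
[1] required=max(L[1]=6,C[0]=6)=6 vs D=6 ok
[2] required=max(L[2]=5,C[1]=4)=5 vs D=5 ok
[3] required=max(L[3]=6,C[2]=8)=8 vs D=7 SHORT
[4] required=C[3]=2=2 vs D=2 ok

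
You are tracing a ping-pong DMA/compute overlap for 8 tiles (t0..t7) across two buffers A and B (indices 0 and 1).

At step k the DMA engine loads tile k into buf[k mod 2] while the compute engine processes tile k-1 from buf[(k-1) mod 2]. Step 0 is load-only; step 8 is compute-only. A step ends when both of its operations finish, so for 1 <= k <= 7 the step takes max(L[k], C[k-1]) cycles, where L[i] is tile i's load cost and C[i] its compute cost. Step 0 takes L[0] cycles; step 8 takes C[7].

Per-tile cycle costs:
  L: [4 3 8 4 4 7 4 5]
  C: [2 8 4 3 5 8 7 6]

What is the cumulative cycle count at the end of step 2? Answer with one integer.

[0] DMA t0→A (4c) ∥ CU idle ⇒ 4c, clock 4
[1] DMA t1→B (3c) ∥ CU A:t0 (2c) ⇒ 3c, clock 7
[2] DMA t2→A (8c) ∥ CU B:t1 (8c) ⇒ 8c, clock 15
[3] DMA t3→B (4c) ∥ CU A:t2 (4c) ⇒ 4c, clock 19
[4] DMA t4→A (4c) ∥ CU B:t3 (3c) ⇒ 4c, clock 23
[5] DMA t5→B (7c) ∥ CU A:t4 (5c) ⇒ 7c, clock 30
[6] DMA t6→A (4c) ∥ CU B:t5 (8c) ⇒ 8c, clock 38
[7] DMA t7→B (5c) ∥ CU A:t6 (7c) ⇒ 7c, clock 45
[8] DMA idle ∥ CU B:t7 (6c) ⇒ 6c, clock 51

end_cycle[2] = 15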